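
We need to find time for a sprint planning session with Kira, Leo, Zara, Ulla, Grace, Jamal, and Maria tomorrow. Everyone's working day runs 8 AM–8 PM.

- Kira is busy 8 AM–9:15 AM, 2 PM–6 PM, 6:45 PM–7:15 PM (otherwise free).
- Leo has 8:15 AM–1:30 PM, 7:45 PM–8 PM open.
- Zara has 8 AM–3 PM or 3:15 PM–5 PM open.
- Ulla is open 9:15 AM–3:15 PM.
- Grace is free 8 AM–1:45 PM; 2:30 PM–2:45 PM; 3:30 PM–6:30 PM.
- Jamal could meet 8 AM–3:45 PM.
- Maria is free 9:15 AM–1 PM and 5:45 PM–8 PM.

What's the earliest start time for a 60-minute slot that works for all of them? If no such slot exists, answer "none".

09:15

Kira free: 09:15-14:00, 18:00-18:45, 19:15-20:00 (invert busy blocks within the working day).
Leo free: 08:15-13:30, 19:45-20:00.
Zara free: 08:00-15:00, 15:15-17:00.
Ulla free: 09:15-15:15.
Grace free: 08:00-13:45, 14:30-14:45, 15:30-18:30.
Jamal free: 08:00-15:45.
Maria free: 09:15-13:00, 17:45-20:00.
Kira ∩ Leo: 09:15-13:30, 19:45-20:00.
Kira ∩ Leo ∩ Zara: 09:15-13:30.
Kira ∩ Leo ∩ Zara ∩ Ulla: 09:15-13:30.
Kira ∩ Leo ∩ Zara ∩ Ulla ∩ Grace: 09:15-13:30.
Kira ∩ Leo ∩ Zara ∩ Ulla ∩ Grace ∩ Jamal: 09:15-13:30.
Kira ∩ Leo ∩ Zara ∩ Ulla ∩ Grace ∩ Jamal ∩ Maria: 09:15-13:00.
The first common window of at least 60 minutes is 09:15-13:00, so the earliest start is 09:15.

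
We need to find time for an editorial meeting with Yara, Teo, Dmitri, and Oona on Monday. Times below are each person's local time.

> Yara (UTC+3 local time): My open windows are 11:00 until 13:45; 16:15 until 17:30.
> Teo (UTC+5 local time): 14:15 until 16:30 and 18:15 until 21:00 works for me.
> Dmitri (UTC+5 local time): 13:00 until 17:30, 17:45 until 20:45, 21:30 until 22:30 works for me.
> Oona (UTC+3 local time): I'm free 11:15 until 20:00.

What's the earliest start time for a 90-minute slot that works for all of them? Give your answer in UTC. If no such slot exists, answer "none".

Yara in UTC: 08:00-10:45, 13:15-14:30 (subtract 3h to convert from UTC+3).
Teo in UTC: 09:15-11:30, 13:15-16:00 (subtract 5h to convert from UTC+5).
Dmitri in UTC: 08:00-12:30, 12:45-15:45, 16:30-17:30 (subtract 5h to convert from UTC+5).
Oona in UTC: 08:15-17:00 (subtract 3h to convert from UTC+3).
Yara ∩ Teo: 09:15-10:45, 13:15-14:30.
Yara ∩ Teo ∩ Dmitri: 09:15-10:45, 13:15-14:30.
Yara ∩ Teo ∩ Dmitri ∩ Oona: 09:15-10:45, 13:15-14:30.
The first common window of at least 90 minutes is 09:15-10:45, so the earliest start is 09:15.

09:15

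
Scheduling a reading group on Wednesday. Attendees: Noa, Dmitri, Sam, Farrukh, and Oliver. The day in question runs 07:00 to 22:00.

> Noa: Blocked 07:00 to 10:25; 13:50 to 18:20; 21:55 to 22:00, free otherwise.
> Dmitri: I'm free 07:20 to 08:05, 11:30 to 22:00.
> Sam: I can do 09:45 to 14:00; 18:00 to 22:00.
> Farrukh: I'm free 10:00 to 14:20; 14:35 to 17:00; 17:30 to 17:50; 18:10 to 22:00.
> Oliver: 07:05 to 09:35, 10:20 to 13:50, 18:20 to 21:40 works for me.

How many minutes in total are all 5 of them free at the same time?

340

Noa free: 10:25-13:50, 18:20-21:55 (invert busy blocks within the working day).
Dmitri free: 07:20-08:05, 11:30-22:00.
Sam free: 09:45-14:00, 18:00-22:00.
Farrukh free: 10:00-14:20, 14:35-17:00, 17:30-17:50, 18:10-22:00.
Oliver free: 07:05-09:35, 10:20-13:50, 18:20-21:40.
Noa ∩ Dmitri: 11:30-13:50, 18:20-21:55.
Noa ∩ Dmitri ∩ Sam: 11:30-13:50, 18:20-21:55.
Noa ∩ Dmitri ∩ Sam ∩ Farrukh: 11:30-13:50, 18:20-21:55.
Noa ∩ Dmitri ∩ Sam ∩ Farrukh ∩ Oliver: 11:30-13:50, 18:20-21:40.
Summing the common windows: 140 + 200 = 340 minutes.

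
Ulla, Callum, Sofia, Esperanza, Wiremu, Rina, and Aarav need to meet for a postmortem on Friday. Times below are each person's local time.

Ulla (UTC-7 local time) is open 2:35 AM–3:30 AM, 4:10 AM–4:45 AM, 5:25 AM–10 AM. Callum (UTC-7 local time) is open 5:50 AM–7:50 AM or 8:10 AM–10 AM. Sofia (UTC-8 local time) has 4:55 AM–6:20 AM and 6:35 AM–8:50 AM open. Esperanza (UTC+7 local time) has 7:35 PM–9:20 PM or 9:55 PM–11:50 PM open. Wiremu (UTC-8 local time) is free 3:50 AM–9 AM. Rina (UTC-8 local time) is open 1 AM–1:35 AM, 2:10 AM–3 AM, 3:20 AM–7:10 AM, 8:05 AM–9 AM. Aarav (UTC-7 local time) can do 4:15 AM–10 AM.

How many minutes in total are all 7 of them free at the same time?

130

Ulla in UTC: 09:35-10:30, 11:10-11:45, 12:25-17:00 (add 7h to convert from UTC-7).
Callum in UTC: 12:50-14:50, 15:10-17:00 (add 7h to convert from UTC-7).
Sofia in UTC: 12:55-14:20, 14:35-16:50 (add 8h to convert from UTC-8).
Esperanza in UTC: 12:35-14:20, 14:55-16:50 (subtract 7h to convert from UTC+7).
Wiremu in UTC: 11:50-17:00 (add 8h to convert from UTC-8).
Rina in UTC: 09:00-09:35, 10:10-11:00, 11:20-15:10, 16:05-17:00 (add 8h to convert from UTC-8).
Aarav in UTC: 11:15-17:00 (add 7h to convert from UTC-7).
Ulla ∩ Callum: 12:50-14:50, 15:10-17:00.
Ulla ∩ Callum ∩ Sofia: 12:55-14:20, 14:35-14:50, 15:10-16:50.
Ulla ∩ Callum ∩ Sofia ∩ Esperanza: 12:55-14:20, 15:10-16:50.
Ulla ∩ Callum ∩ Sofia ∩ Esperanza ∩ Wiremu: 12:55-14:20, 15:10-16:50.
Ulla ∩ Callum ∩ Sofia ∩ Esperanza ∩ Wiremu ∩ Rina: 12:55-14:20, 16:05-16:50.
Ulla ∩ Callum ∩ Sofia ∩ Esperanza ∩ Wiremu ∩ Rina ∩ Aarav: 12:55-14:20, 16:05-16:50.
Summing the common windows: 85 + 45 = 130 minutes.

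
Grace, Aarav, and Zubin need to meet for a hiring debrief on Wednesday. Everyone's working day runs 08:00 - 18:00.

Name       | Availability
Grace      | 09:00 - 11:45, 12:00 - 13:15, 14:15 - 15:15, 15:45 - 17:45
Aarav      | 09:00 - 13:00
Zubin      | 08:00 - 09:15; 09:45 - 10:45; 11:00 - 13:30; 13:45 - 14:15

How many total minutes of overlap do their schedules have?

180

Grace ∩ Aarav: 09:00-11:45, 12:00-13:00.
Grace ∩ Aarav ∩ Zubin: 09:00-09:15, 09:45-10:45, 11:00-11:45, 12:00-13:00.
Summing the common windows: 15 + 60 + 45 + 60 = 180 minutes.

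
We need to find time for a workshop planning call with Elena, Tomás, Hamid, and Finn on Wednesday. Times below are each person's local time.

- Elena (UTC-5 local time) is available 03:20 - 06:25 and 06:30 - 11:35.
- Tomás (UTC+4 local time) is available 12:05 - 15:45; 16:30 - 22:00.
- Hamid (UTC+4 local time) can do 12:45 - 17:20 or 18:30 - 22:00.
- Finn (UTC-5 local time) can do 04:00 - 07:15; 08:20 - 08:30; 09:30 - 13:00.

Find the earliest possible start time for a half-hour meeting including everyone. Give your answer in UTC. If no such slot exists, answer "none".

Elena in UTC: 08:20-11:25, 11:30-16:35 (add 5h to convert from UTC-5).
Tomás in UTC: 08:05-11:45, 12:30-18:00 (subtract 4h to convert from UTC+4).
Hamid in UTC: 08:45-13:20, 14:30-18:00 (subtract 4h to convert from UTC+4).
Finn in UTC: 09:00-12:15, 13:20-13:30, 14:30-18:00 (add 5h to convert from UTC-5).
Elena ∩ Tomás: 08:20-11:25, 11:30-11:45, 12:30-16:35.
Elena ∩ Tomás ∩ Hamid: 08:45-11:25, 11:30-11:45, 12:30-13:20, 14:30-16:35.
Elena ∩ Tomás ∩ Hamid ∩ Finn: 09:00-11:25, 11:30-11:45, 14:30-16:35.
Those are the intersection windows.
The first common window of at least 30 minutes is 09:00-11:25, so the earliest start is 09:00.

09:00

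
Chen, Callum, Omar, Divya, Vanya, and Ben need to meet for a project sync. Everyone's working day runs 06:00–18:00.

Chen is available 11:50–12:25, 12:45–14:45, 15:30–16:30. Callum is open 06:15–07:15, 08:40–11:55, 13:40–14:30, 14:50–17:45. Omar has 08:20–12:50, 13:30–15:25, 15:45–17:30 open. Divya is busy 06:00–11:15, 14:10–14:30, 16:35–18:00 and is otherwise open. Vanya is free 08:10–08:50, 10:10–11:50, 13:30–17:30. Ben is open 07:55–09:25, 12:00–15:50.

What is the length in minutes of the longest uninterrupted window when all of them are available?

30

Chen free: 11:50-12:25, 12:45-14:45, 15:30-16:30.
Callum free: 06:15-07:15, 08:40-11:55, 13:40-14:30, 14:50-17:45.
Omar free: 08:20-12:50, 13:30-15:25, 15:45-17:30.
Divya free: 11:15-14:10, 14:30-16:35 (invert busy blocks within the working day).
Vanya free: 08:10-08:50, 10:10-11:50, 13:30-17:30.
Ben free: 07:55-09:25, 12:00-15:50.
Chen ∩ Callum: 11:50-11:55, 13:40-14:30, 15:30-16:30.
Chen ∩ Callum ∩ Omar: 11:50-11:55, 13:40-14:30, 15:45-16:30.
Chen ∩ Callum ∩ Omar ∩ Divya: 11:50-11:55, 13:40-14:10, 15:45-16:30.
Chen ∩ Callum ∩ Omar ∩ Divya ∩ Vanya: 13:40-14:10, 15:45-16:30.
Chen ∩ Callum ∩ Omar ∩ Divya ∩ Vanya ∩ Ben: 13:40-14:10, 15:45-15:50.
The longest is 13:40-14:10 at 30 minutes.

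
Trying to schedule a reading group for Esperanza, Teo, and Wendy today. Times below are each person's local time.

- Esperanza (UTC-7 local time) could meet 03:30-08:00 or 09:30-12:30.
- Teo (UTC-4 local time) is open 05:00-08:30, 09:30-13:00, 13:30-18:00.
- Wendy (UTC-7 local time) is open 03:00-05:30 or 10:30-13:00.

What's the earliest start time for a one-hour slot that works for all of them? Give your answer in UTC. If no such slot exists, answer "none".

10:30

Esperanza in UTC: 10:30-15:00, 16:30-19:30 (add 7h to convert from UTC-7).
Teo in UTC: 09:00-12:30, 13:30-17:00, 17:30-22:00 (add 4h to convert from UTC-4).
Wendy in UTC: 10:00-12:30, 17:30-20:00 (add 7h to convert from UTC-7).
Esperanza ∩ Teo: 10:30-12:30, 13:30-15:00, 16:30-17:00, 17:30-19:30.
Esperanza ∩ Teo ∩ Wendy: 10:30-12:30, 17:30-19:30.
Those are the intersection windows.
The first common window of at least 60 minutes is 10:30-12:30, so the earliest start is 10:30.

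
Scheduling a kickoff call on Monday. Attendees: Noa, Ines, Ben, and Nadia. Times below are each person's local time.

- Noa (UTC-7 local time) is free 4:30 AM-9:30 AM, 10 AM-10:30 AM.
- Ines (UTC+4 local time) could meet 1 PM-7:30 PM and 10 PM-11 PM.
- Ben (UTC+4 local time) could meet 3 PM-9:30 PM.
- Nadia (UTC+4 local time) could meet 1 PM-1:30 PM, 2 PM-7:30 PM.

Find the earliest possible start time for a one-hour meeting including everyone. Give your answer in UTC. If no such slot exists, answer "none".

11:30

Noa in UTC: 11:30-16:30, 17:00-17:30 (add 7h to convert from UTC-7).
Ines in UTC: 09:00-15:30, 18:00-19:00 (subtract 4h to convert from UTC+4).
Ben in UTC: 11:00-17:30 (subtract 4h to convert from UTC+4).
Nadia in UTC: 09:00-09:30, 10:00-15:30 (subtract 4h to convert from UTC+4).
Noa ∩ Ines: 11:30-15:30.
Noa ∩ Ines ∩ Ben: 11:30-15:30.
Noa ∩ Ines ∩ Ben ∩ Nadia: 11:30-15:30.
So the common availability across everyone is 11:30-15:30.
The first common window of at least 60 minutes is 11:30-15:30, so the earliest start is 11:30.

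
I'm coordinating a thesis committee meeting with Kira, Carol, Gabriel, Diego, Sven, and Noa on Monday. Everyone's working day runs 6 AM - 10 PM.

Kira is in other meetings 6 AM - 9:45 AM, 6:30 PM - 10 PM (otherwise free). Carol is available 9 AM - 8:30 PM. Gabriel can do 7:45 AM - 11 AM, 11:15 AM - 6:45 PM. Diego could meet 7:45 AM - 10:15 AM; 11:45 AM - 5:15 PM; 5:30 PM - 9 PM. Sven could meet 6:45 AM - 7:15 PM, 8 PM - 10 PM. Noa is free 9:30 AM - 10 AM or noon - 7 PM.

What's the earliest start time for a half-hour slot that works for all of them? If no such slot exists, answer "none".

Kira free: 09:45-18:30 (invert busy blocks within the working day).
Carol free: 09:00-20:30.
Gabriel free: 07:45-11:00, 11:15-18:45.
Diego free: 07:45-10:15, 11:45-17:15, 17:30-21:00.
Sven free: 06:45-19:15, 20:00-22:00.
Noa free: 09:30-10:00, 12:00-19:00.
Kira ∩ Carol: 09:45-18:30.
Kira ∩ Carol ∩ Gabriel: 09:45-11:00, 11:15-18:30.
Kira ∩ Carol ∩ Gabriel ∩ Diego: 09:45-10:15, 11:45-17:15, 17:30-18:30.
Kira ∩ Carol ∩ Gabriel ∩ Diego ∩ Sven: 09:45-10:15, 11:45-17:15, 17:30-18:30.
Kira ∩ Carol ∩ Gabriel ∩ Diego ∩ Sven ∩ Noa: 09:45-10:00, 12:00-17:15, 17:30-18:30.
The first common window of at least 30 minutes is 12:00-17:15, so the earliest start is 12:00.

12:00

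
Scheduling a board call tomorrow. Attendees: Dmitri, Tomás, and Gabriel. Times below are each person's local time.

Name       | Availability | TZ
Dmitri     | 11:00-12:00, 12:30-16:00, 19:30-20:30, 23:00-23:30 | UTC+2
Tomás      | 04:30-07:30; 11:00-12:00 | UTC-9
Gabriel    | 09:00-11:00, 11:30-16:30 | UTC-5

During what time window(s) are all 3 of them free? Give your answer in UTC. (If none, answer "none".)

Dmitri in UTC: 09:00-10:00, 10:30-14:00, 17:30-18:30, 21:00-21:30 (subtract 2h to convert from UTC+2).
Tomás in UTC: 13:30-16:30, 20:00-21:00 (add 9h to convert from UTC-9).
Gabriel in UTC: 14:00-16:00, 16:30-21:30 (add 5h to convert from UTC-5).
Dmitri ∩ Tomás: 13:30-14:00.
Dmitri ∩ Tomás ∩ Gabriel: ∅.
There is no time when everyone is free.

none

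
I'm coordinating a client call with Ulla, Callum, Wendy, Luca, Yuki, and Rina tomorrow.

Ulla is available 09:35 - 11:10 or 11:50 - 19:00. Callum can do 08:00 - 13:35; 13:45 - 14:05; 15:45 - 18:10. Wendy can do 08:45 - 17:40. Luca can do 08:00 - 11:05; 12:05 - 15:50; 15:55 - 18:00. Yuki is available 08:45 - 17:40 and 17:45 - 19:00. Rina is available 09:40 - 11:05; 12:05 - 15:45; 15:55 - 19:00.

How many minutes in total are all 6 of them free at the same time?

Ulla ∩ Callum: 09:35-11:10, 11:50-13:35, 13:45-14:05, 15:45-18:10.
Ulla ∩ Callum ∩ Wendy: 09:35-11:10, 11:50-13:35, 13:45-14:05, 15:45-17:40.
Ulla ∩ Callum ∩ Wendy ∩ Luca: 09:35-11:05, 12:05-13:35, 13:45-14:05, 15:45-15:50, 15:55-17:40.
Ulla ∩ Callum ∩ Wendy ∩ Luca ∩ Yuki: 09:35-11:05, 12:05-13:35, 13:45-14:05, 15:45-15:50, 15:55-17:40.
Ulla ∩ Callum ∩ Wendy ∩ Luca ∩ Yuki ∩ Rina: 09:40-11:05, 12:05-13:35, 13:45-14:05, 15:55-17:40.
Those are the intersection windows.
Summing the common windows: 85 + 90 + 20 + 105 = 300 minutes.

300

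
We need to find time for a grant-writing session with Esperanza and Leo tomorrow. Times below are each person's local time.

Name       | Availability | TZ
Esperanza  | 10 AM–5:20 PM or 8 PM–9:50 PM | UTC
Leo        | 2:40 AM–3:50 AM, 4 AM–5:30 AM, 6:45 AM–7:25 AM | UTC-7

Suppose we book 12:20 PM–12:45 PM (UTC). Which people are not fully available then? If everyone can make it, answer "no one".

Esperanza in UTC: 10:00-17:20, 20:00-21:50.
Leo in UTC: 09:40-10:50, 11:00-12:30, 13:45-14:25 (add 7h to convert from UTC-7).
Esperanza: free for 12:20-12:45. Leo: not fully free for 12:20-12:45.

Leo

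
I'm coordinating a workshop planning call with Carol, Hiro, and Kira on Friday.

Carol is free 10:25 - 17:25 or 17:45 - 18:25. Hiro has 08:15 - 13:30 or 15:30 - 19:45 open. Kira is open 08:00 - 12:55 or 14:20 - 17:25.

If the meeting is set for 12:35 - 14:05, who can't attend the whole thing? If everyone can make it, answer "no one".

Hiro, Kira

Carol: free for 12:35-14:05. Hiro: not fully free for 12:35-14:05. Kira: not fully free for 12:35-14:05.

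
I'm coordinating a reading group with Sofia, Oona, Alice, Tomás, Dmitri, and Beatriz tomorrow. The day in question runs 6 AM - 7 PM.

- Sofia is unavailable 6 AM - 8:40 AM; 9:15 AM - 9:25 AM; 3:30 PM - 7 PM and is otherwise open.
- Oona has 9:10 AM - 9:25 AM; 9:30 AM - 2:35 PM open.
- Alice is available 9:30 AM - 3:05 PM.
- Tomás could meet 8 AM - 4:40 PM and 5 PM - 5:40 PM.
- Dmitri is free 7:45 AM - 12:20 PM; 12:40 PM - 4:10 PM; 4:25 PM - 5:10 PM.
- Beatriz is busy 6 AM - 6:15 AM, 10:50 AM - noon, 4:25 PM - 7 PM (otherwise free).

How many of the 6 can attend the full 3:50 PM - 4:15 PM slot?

2

Sofia free: 08:40-09:15, 09:25-15:30 (invert busy blocks within the working day).
Oona free: 09:10-09:25, 09:30-14:35.
Alice free: 09:30-15:05.
Tomás free: 08:00-16:40, 17:00-17:40.
Dmitri free: 07:45-12:20, 12:40-16:10, 16:25-17:10.
Beatriz free: 06:15-10:50, 12:00-16:25 (invert busy blocks within the working day).
Tomás and Beatriz can make the full 15:50-16:15 slot — that's 2.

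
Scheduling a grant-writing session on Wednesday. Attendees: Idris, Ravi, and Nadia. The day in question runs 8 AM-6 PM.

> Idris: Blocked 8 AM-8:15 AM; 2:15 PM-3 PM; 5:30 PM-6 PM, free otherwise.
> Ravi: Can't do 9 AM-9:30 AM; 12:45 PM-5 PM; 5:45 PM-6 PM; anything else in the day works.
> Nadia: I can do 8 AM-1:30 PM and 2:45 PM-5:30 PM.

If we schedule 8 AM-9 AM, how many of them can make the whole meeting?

Idris free: 08:15-14:15, 15:00-17:30 (invert busy blocks within the working day).
Ravi free: 08:00-09:00, 09:30-12:45, 17:00-17:45 (invert busy blocks within the working day).
Nadia free: 08:00-13:30, 14:45-17:30.
Ravi and Nadia can make the full 08:00-09:00 slot — that's 2.

2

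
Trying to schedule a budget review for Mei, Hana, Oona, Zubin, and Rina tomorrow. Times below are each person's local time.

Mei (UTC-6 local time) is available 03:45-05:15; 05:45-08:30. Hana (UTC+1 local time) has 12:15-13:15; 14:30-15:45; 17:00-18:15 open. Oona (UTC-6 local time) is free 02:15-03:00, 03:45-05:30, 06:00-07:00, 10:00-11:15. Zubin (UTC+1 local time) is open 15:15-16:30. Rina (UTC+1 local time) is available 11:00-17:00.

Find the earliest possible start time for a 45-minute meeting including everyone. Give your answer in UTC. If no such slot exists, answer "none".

none

Mei in UTC: 09:45-11:15, 11:45-14:30 (add 6h to convert from UTC-6).
Hana in UTC: 11:15-12:15, 13:30-14:45, 16:00-17:15 (subtract 1h to convert from UTC+1).
Oona in UTC: 08:15-09:00, 09:45-11:30, 12:00-13:00, 16:00-17:15 (add 6h to convert from UTC-6).
Zubin in UTC: 14:15-15:30 (subtract 1h to convert from UTC+1).
Rina in UTC: 10:00-16:00 (subtract 1h to convert from UTC+1).
Mei ∩ Hana: 11:45-12:15, 13:30-14:30.
Mei ∩ Hana ∩ Oona: 12:00-12:15.
Mei ∩ Hana ∩ Oona ∩ Zubin: ∅.
Mei ∩ Hana ∩ Oona ∩ Zubin ∩ Rina: ∅.
There is no time when everyone is free.
No common window is at least 45 minutes long.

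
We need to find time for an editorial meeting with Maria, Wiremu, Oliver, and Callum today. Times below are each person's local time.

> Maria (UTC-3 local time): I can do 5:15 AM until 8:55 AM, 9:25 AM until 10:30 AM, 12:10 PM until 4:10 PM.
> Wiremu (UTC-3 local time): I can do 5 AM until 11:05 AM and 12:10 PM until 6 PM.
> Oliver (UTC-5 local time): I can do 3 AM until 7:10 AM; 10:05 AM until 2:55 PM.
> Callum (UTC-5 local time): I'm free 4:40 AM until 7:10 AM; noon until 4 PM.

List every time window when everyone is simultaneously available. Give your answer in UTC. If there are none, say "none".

Maria in UTC: 08:15-11:55, 12:25-13:30, 15:10-19:10 (add 3h to convert from UTC-3).
Wiremu in UTC: 08:00-14:05, 15:10-21:00 (add 3h to convert from UTC-3).
Oliver in UTC: 08:00-12:10, 15:05-19:55 (add 5h to convert from UTC-5).
Callum in UTC: 09:40-12:10, 17:00-21:00 (add 5h to convert from UTC-5).
Maria ∩ Wiremu: 08:15-11:55, 12:25-13:30, 15:10-19:10.
Maria ∩ Wiremu ∩ Oliver: 08:15-11:55, 15:10-19:10.
Maria ∩ Wiremu ∩ Oliver ∩ Callum: 09:40-11:55, 17:00-19:10.
Those are the intersection windows.

09:40-11:55, 17:00-19:10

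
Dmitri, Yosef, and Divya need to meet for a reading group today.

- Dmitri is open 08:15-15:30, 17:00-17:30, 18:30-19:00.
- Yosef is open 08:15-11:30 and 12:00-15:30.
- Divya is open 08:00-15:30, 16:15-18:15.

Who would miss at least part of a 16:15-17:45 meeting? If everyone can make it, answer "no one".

Dmitri: not fully free for 16:15-17:45. Yosef: not fully free for 16:15-17:45. Divya: free for 16:15-17:45.

Dmitri, Yosef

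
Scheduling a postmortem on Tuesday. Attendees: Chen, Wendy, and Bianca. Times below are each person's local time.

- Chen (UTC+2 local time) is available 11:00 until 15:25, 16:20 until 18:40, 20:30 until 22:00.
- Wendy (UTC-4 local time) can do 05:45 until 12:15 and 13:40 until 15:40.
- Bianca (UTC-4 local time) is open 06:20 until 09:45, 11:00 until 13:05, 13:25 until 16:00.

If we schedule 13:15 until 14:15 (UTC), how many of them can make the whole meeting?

1

Chen in UTC: 09:00-13:25, 14:20-16:40, 18:30-20:00 (subtract 2h to convert from UTC+2).
Wendy in UTC: 09:45-16:15, 17:40-19:40 (add 4h to convert from UTC-4).
Bianca in UTC: 10:20-13:45, 15:00-17:05, 17:25-20:00 (add 4h to convert from UTC-4).
Wendy can make the full 13:15-14:15 slot — that's 1.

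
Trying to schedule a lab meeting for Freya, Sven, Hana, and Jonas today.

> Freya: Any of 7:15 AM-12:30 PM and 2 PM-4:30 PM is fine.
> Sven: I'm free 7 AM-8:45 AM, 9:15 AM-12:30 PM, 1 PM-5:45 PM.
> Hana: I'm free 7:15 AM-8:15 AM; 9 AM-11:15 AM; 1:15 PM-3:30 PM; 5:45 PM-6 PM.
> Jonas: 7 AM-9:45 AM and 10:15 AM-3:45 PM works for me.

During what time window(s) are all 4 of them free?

07:15-08:15, 09:15-09:45, 10:15-11:15, 14:00-15:30

Freya ∩ Sven: 07:15-08:45, 09:15-12:30, 14:00-16:30.
Freya ∩ Sven ∩ Hana: 07:15-08:15, 09:15-11:15, 14:00-15:30.
Freya ∩ Sven ∩ Hana ∩ Jonas: 07:15-08:15, 09:15-09:45, 10:15-11:15, 14:00-15:30.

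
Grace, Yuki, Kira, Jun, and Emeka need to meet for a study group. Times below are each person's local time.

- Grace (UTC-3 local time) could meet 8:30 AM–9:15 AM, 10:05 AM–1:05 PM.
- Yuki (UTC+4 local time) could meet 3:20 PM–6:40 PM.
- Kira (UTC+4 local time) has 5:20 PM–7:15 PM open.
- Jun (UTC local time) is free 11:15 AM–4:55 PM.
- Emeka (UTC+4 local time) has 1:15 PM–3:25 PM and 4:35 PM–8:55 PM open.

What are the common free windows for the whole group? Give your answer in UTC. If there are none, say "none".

13:20-14:40

Grace in UTC: 11:30-12:15, 13:05-16:05 (add 3h to convert from UTC-3).
Yuki in UTC: 11:20-14:40 (subtract 4h to convert from UTC+4).
Kira in UTC: 13:20-15:15 (subtract 4h to convert from UTC+4).
Jun in UTC: 11:15-16:55.
Emeka in UTC: 09:15-11:25, 12:35-16:55 (subtract 4h to convert from UTC+4).
Grace ∩ Yuki: 11:30-12:15, 13:05-14:40.
Grace ∩ Yuki ∩ Kira: 13:20-14:40.
Grace ∩ Yuki ∩ Kira ∩ Jun: 13:20-14:40.
Grace ∩ Yuki ∩ Kira ∩ Jun ∩ Emeka: 13:20-14:40.
Those are the intersection windows.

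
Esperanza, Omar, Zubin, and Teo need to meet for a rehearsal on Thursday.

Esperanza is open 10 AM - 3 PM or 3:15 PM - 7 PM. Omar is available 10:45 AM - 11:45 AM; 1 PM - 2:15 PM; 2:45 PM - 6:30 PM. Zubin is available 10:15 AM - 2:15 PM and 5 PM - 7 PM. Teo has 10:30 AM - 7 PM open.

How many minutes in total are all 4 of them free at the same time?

Esperanza ∩ Omar: 10:45-11:45, 13:00-14:15, 14:45-15:00, 15:15-18:30.
Esperanza ∩ Omar ∩ Zubin: 10:45-11:45, 13:00-14:15, 17:00-18:30.
Esperanza ∩ Omar ∩ Zubin ∩ Teo: 10:45-11:45, 13:00-14:15, 17:00-18:30.
Summing the common windows: 60 + 75 + 90 = 225 minutes.

225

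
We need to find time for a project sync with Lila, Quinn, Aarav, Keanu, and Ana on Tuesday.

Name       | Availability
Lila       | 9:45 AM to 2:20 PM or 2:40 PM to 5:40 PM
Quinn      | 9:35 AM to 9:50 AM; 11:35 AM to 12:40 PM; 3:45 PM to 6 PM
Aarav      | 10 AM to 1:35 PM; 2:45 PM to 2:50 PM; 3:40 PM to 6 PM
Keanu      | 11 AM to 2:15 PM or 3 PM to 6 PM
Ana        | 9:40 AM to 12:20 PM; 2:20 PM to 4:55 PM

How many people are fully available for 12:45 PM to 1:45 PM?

Lila and Keanu can make the full 12:45-13:45 slot — that's 2.

2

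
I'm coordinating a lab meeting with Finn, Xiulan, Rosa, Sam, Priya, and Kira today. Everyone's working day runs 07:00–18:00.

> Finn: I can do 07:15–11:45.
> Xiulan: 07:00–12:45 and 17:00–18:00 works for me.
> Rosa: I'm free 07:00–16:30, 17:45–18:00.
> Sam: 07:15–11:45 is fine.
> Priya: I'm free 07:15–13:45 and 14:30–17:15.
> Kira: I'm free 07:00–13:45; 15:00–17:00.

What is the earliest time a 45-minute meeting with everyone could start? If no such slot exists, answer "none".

Finn ∩ Xiulan: 07:15-11:45.
Finn ∩ Xiulan ∩ Rosa: 07:15-11:45.
Finn ∩ Xiulan ∩ Rosa ∩ Sam: 07:15-11:45.
Finn ∩ Xiulan ∩ Rosa ∩ Sam ∩ Priya: 07:15-11:45.
Finn ∩ Xiulan ∩ Rosa ∩ Sam ∩ Priya ∩ Kira: 07:15-11:45.
So the common availability across everyone is 07:15-11:45.
The first common window of at least 45 minutes is 07:15-11:45, so the earliest start is 07:15.

07:15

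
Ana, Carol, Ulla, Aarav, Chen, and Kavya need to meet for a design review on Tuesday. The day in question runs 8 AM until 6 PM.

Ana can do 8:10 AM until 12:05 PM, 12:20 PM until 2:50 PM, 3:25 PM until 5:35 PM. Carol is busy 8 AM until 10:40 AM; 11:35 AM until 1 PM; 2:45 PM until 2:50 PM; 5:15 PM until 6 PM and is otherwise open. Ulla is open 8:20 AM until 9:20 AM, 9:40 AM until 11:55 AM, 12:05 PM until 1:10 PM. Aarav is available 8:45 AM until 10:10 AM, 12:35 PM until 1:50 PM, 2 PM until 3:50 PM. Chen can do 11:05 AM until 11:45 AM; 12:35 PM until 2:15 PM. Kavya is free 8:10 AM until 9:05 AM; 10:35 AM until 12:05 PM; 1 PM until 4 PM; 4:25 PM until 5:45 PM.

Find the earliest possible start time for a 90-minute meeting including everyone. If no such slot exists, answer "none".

none

Ana free: 08:10-12:05, 12:20-14:50, 15:25-17:35.
Carol free: 10:40-11:35, 13:00-14:45, 14:50-17:15 (invert busy blocks within the working day).
Ulla free: 08:20-09:20, 09:40-11:55, 12:05-13:10.
Aarav free: 08:45-10:10, 12:35-13:50, 14:00-15:50.
Chen free: 11:05-11:45, 12:35-14:15.
Kavya free: 08:10-09:05, 10:35-12:05, 13:00-16:00, 16:25-17:45.
Ana ∩ Carol: 10:40-11:35, 13:00-14:45, 15:25-17:15.
Ana ∩ Carol ∩ Ulla: 10:40-11:35, 13:00-13:10.
Ana ∩ Carol ∩ Ulla ∩ Aarav: 13:00-13:10.
Ana ∩ Carol ∩ Ulla ∩ Aarav ∩ Chen: 13:00-13:10.
Ana ∩ Carol ∩ Ulla ∩ Aarav ∩ Chen ∩ Kavya: 13:00-13:10.
No common window is at least 90 minutes long.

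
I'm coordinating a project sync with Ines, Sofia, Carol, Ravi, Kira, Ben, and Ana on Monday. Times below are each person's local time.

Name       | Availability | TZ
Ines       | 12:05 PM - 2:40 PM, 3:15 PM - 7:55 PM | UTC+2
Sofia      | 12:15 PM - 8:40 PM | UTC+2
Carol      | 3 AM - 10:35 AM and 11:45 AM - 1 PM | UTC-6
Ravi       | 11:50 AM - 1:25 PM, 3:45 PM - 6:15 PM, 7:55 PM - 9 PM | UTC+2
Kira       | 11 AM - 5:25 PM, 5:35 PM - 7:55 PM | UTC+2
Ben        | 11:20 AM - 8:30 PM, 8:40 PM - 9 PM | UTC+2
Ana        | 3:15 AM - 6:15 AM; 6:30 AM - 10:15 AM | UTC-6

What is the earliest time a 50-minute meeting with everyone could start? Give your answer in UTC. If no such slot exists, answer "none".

10:15

Ines in UTC: 10:05-12:40, 13:15-17:55 (subtract 2h to convert from UTC+2).
Sofia in UTC: 10:15-18:40 (subtract 2h to convert from UTC+2).
Carol in UTC: 09:00-16:35, 17:45-19:00 (add 6h to convert from UTC-6).
Ravi in UTC: 09:50-11:25, 13:45-16:15, 17:55-19:00 (subtract 2h to convert from UTC+2).
Kira in UTC: 09:00-15:25, 15:35-17:55 (subtract 2h to convert from UTC+2).
Ben in UTC: 09:20-18:30, 18:40-19:00 (subtract 2h to convert from UTC+2).
Ana in UTC: 09:15-12:15, 12:30-16:15 (add 6h to convert from UTC-6).
Ines ∩ Sofia: 10:15-12:40, 13:15-17:55.
Ines ∩ Sofia ∩ Carol: 10:15-12:40, 13:15-16:35, 17:45-17:55.
Ines ∩ Sofia ∩ Carol ∩ Ravi: 10:15-11:25, 13:45-16:15.
Ines ∩ Sofia ∩ Carol ∩ Ravi ∩ Kira: 10:15-11:25, 13:45-15:25, 15:35-16:15.
Ines ∩ Sofia ∩ Carol ∩ Ravi ∩ Kira ∩ Ben: 10:15-11:25, 13:45-15:25, 15:35-16:15.
Ines ∩ Sofia ∩ Carol ∩ Ravi ∩ Kira ∩ Ben ∩ Ana: 10:15-11:25, 13:45-15:25, 15:35-16:15.
The first common window of at least 50 minutes is 10:15-11:25, so the earliest start is 10:15.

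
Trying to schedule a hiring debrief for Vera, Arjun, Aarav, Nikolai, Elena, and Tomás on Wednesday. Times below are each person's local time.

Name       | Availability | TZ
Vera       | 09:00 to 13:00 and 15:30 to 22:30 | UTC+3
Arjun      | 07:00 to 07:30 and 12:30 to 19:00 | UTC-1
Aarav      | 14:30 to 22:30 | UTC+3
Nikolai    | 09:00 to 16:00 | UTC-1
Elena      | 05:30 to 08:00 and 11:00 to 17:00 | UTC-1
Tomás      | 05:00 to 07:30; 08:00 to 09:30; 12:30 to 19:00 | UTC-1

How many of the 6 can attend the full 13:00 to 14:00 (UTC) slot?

4

Vera in UTC: 06:00-10:00, 12:30-19:30 (subtract 3h to convert from UTC+3).
Arjun in UTC: 08:00-08:30, 13:30-20:00 (add 1h to convert from UTC-1).
Aarav in UTC: 11:30-19:30 (subtract 3h to convert from UTC+3).
Nikolai in UTC: 10:00-17:00 (add 1h to convert from UTC-1).
Elena in UTC: 06:30-09:00, 12:00-18:00 (add 1h to convert from UTC-1).
Tomás in UTC: 06:00-08:30, 09:00-10:30, 13:30-20:00 (add 1h to convert from UTC-1).
Vera, Aarav, Nikolai, and Elena can make the full 13:00-14:00 slot — that's 4.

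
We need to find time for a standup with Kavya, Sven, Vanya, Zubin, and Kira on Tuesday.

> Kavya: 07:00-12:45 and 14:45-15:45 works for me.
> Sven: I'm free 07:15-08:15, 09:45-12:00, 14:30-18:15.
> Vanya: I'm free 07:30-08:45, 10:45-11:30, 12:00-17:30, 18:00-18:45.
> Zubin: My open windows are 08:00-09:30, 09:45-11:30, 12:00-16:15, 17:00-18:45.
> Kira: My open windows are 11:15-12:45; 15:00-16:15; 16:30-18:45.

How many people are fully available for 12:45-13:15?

Vanya and Zubin can make the full 12:45-13:15 slot — that's 2.

2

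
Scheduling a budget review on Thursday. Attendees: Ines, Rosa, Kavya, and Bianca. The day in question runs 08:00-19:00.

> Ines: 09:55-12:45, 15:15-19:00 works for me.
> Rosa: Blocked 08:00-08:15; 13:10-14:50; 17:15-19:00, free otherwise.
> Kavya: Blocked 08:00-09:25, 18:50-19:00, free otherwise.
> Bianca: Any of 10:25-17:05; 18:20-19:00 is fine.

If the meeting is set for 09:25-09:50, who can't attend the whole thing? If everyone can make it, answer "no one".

Bianca, Ines

Ines free: 09:55-12:45, 15:15-19:00.
Rosa free: 08:15-13:10, 14:50-17:15 (invert busy blocks within the working day).
Kavya free: 09:25-18:50 (invert busy blocks within the working day).
Bianca free: 10:25-17:05, 18:20-19:00.
Ines: not fully free for 09:25-09:50. Rosa: free for 09:25-09:50. Kavya: free for 09:25-09:50. Bianca: not fully free for 09:25-09:50.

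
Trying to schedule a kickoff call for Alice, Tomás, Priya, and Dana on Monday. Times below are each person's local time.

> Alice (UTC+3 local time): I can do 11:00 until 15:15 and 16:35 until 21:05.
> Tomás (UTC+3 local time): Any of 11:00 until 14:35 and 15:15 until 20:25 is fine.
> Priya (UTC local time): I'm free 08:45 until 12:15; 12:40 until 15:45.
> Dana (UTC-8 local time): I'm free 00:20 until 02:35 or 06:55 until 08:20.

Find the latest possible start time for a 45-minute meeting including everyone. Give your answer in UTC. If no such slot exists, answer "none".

15:00

Alice in UTC: 08:00-12:15, 13:35-18:05 (subtract 3h to convert from UTC+3).
Tomás in UTC: 08:00-11:35, 12:15-17:25 (subtract 3h to convert from UTC+3).
Priya in UTC: 08:45-12:15, 12:40-15:45.
Dana in UTC: 08:20-10:35, 14:55-16:20 (add 8h to convert from UTC-8).
Alice ∩ Tomás: 08:00-11:35, 13:35-17:25.
Alice ∩ Tomás ∩ Priya: 08:45-11:35, 13:35-15:45.
Alice ∩ Tomás ∩ Priya ∩ Dana: 08:45-10:35, 14:55-15:45.
Those are the intersection windows.
The last common window of at least 45 minutes is 14:55-15:45; a 45-minute meeting can start as late as 15:00 and still end by 15:45.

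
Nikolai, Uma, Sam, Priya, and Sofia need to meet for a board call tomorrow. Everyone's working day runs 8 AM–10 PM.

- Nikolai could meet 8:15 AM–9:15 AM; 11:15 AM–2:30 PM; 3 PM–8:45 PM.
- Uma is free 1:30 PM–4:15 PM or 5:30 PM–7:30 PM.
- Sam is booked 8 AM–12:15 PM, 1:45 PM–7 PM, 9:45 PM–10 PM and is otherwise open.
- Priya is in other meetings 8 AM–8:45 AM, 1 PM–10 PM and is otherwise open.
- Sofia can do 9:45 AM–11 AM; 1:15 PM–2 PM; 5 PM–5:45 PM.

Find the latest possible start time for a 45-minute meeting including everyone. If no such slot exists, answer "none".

none

Nikolai free: 08:15-09:15, 11:15-14:30, 15:00-20:45.
Uma free: 13:30-16:15, 17:30-19:30.
Sam free: 12:15-13:45, 19:00-21:45 (invert busy blocks within the working day).
Priya free: 08:45-13:00 (invert busy blocks within the working day).
Sofia free: 09:45-11:00, 13:15-14:00, 17:00-17:45.
Nikolai ∩ Uma: 13:30-14:30, 15:00-16:15, 17:30-19:30.
Nikolai ∩ Uma ∩ Sam: 13:30-13:45, 19:00-19:30.
Nikolai ∩ Uma ∩ Sam ∩ Priya: ∅.
Nikolai ∩ Uma ∩ Sam ∩ Priya ∩ Sofia: ∅.
There is no time when everyone is free.
No common window is at least 45 minutes long.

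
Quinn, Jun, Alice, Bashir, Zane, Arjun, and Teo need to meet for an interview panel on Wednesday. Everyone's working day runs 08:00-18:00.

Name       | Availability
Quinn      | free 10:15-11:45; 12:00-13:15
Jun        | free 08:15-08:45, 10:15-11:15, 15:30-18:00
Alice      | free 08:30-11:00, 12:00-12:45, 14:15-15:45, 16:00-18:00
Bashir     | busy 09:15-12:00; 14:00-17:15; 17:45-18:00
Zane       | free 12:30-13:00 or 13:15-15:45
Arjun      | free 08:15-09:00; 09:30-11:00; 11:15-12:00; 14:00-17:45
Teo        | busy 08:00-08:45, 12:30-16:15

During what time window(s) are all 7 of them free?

Quinn free: 10:15-11:45, 12:00-13:15.
Jun free: 08:15-08:45, 10:15-11:15, 15:30-18:00.
Alice free: 08:30-11:00, 12:00-12:45, 14:15-15:45, 16:00-18:00.
Bashir free: 08:00-09:15, 12:00-14:00, 17:15-17:45 (invert busy blocks within the working day).
Zane free: 12:30-13:00, 13:15-15:45.
Arjun free: 08:15-09:00, 09:30-11:00, 11:15-12:00, 14:00-17:45.
Teo free: 08:45-12:30, 16:15-18:00 (invert busy blocks within the working day).
Quinn ∩ Jun: 10:15-11:15.
Quinn ∩ Jun ∩ Alice: 10:15-11:00.
Quinn ∩ Jun ∩ Alice ∩ Bashir: ∅.
Quinn ∩ Jun ∩ Alice ∩ Bashir ∩ Zane: ∅.
Quinn ∩ Jun ∩ Alice ∩ Bashir ∩ Zane ∩ Arjun: ∅.
Quinn ∩ Jun ∩ Alice ∩ Bashir ∩ Zane ∩ Arjun ∩ Teo: ∅.
There is no time when everyone is free.

none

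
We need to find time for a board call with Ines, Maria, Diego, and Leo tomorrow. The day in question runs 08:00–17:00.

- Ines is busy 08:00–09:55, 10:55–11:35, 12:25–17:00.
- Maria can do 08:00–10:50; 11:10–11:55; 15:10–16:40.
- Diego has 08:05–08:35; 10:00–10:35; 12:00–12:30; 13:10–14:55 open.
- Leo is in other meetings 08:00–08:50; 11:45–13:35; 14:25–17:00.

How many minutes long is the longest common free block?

Ines free: 09:55-10:55, 11:35-12:25 (invert busy blocks within the working day).
Maria free: 08:00-10:50, 11:10-11:55, 15:10-16:40.
Diego free: 08:05-08:35, 10:00-10:35, 12:00-12:30, 13:10-14:55.
Leo free: 08:50-11:45, 13:35-14:25 (invert busy blocks within the working day).
Ines ∩ Maria: 09:55-10:50, 11:35-11:55.
Ines ∩ Maria ∩ Diego: 10:00-10:35.
Ines ∩ Maria ∩ Diego ∩ Leo: 10:00-10:35.
So the common availability across everyone is 10:00-10:35.
The longest is 10:00-10:35 at 35 minutes.

35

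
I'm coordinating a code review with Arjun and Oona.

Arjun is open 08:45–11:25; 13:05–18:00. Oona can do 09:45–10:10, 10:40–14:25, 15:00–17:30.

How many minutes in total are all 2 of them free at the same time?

300

Arjun ∩ Oona: 09:45-10:10, 10:40-11:25, 13:05-14:25, 15:00-17:30.
Those are the intersection windows.
Summing the common windows: 25 + 45 + 80 + 150 = 300 minutes.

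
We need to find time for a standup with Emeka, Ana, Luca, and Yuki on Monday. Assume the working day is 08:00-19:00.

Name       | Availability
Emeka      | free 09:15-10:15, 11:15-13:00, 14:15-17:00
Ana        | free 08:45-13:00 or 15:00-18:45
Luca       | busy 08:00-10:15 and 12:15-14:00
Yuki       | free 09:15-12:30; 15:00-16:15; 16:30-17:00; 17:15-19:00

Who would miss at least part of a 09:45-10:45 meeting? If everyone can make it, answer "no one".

Emeka, Luca

Emeka free: 09:15-10:15, 11:15-13:00, 14:15-17:00.
Ana free: 08:45-13:00, 15:00-18:45.
Luca free: 10:15-12:15, 14:00-19:00 (invert busy blocks within the working day).
Yuki free: 09:15-12:30, 15:00-16:15, 16:30-17:00, 17:15-19:00.
Emeka: not fully free for 09:45-10:45. Ana: free for 09:45-10:45. Luca: not fully free for 09:45-10:45. Yuki: free for 09:45-10:45.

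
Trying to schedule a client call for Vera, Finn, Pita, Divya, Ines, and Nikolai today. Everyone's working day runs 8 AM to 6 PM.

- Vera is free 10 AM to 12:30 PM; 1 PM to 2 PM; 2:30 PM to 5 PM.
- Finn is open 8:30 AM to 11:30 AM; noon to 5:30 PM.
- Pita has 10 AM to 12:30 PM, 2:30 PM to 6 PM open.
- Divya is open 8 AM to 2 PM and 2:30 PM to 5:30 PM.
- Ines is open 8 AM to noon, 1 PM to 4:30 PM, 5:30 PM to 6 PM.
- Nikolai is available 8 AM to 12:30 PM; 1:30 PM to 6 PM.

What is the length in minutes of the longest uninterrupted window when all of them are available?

120

Vera ∩ Finn: 10:00-11:30, 12:00-12:30, 13:00-14:00, 14:30-17:00.
Vera ∩ Finn ∩ Pita: 10:00-11:30, 12:00-12:30, 14:30-17:00.
Vera ∩ Finn ∩ Pita ∩ Divya: 10:00-11:30, 12:00-12:30, 14:30-17:00.
Vera ∩ Finn ∩ Pita ∩ Divya ∩ Ines: 10:00-11:30, 14:30-16:30.
Vera ∩ Finn ∩ Pita ∩ Divya ∩ Ines ∩ Nikolai: 10:00-11:30, 14:30-16:30.
The longest is 14:30-16:30 at 120 minutes.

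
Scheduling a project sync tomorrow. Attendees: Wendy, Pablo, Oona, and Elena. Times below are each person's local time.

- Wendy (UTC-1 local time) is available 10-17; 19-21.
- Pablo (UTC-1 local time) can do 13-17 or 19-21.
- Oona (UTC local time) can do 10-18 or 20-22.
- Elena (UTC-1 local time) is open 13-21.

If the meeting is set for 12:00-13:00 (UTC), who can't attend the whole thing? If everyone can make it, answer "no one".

Elena, Pablo

Wendy in UTC: 11:00-18:00, 20:00-22:00 (add 1h to convert from UTC-1).
Pablo in UTC: 14:00-18:00, 20:00-22:00 (add 1h to convert from UTC-1).
Oona in UTC: 10:00-18:00, 20:00-22:00.
Elena in UTC: 14:00-22:00 (add 1h to convert from UTC-1).
Wendy: free for 12:00-13:00. Pablo: not fully free for 12:00-13:00. Oona: free for 12:00-13:00. Elena: not fully free for 12:00-13:00.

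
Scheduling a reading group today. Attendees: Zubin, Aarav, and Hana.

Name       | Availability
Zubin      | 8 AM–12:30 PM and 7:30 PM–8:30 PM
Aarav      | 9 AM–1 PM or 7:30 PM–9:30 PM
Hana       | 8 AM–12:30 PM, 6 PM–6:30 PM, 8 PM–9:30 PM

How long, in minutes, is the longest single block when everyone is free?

210

Zubin ∩ Aarav: 09:00-12:30, 19:30-20:30.
Zubin ∩ Aarav ∩ Hana: 09:00-12:30, 20:00-20:30.
The longest is 09:00-12:30 at 210 minutes.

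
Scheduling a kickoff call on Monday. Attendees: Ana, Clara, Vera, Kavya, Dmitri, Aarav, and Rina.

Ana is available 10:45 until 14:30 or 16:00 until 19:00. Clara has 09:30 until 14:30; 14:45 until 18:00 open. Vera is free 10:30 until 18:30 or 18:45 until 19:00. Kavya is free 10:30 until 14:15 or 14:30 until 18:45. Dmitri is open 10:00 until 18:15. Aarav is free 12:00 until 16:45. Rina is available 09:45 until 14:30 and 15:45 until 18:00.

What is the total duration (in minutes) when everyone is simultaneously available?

180

Ana ∩ Clara: 10:45-14:30, 16:00-18:00.
Ana ∩ Clara ∩ Vera: 10:45-14:30, 16:00-18:00.
Ana ∩ Clara ∩ Vera ∩ Kavya: 10:45-14:15, 16:00-18:00.
Ana ∩ Clara ∩ Vera ∩ Kavya ∩ Dmitri: 10:45-14:15, 16:00-18:00.
Ana ∩ Clara ∩ Vera ∩ Kavya ∩ Dmitri ∩ Aarav: 12:00-14:15, 16:00-16:45.
Ana ∩ Clara ∩ Vera ∩ Kavya ∩ Dmitri ∩ Aarav ∩ Rina: 12:00-14:15, 16:00-16:45.
Those are the intersection windows.
Summing the common windows: 135 + 45 = 180 minutes.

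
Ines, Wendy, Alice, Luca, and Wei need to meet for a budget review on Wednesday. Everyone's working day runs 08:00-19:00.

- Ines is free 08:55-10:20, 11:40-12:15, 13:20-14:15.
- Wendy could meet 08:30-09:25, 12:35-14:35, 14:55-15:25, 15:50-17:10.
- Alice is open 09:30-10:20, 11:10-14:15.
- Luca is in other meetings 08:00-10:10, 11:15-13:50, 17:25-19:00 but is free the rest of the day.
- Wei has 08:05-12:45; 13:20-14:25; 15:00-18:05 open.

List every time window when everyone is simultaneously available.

13:50-14:15

Ines free: 08:55-10:20, 11:40-12:15, 13:20-14:15.
Wendy free: 08:30-09:25, 12:35-14:35, 14:55-15:25, 15:50-17:10.
Alice free: 09:30-10:20, 11:10-14:15.
Luca free: 10:10-11:15, 13:50-17:25 (invert busy blocks within the working day).
Wei free: 08:05-12:45, 13:20-14:25, 15:00-18:05.
Ines ∩ Wendy: 08:55-09:25, 13:20-14:15.
Ines ∩ Wendy ∩ Alice: 13:20-14:15.
Ines ∩ Wendy ∩ Alice ∩ Luca: 13:50-14:15.
Ines ∩ Wendy ∩ Alice ∩ Luca ∩ Wei: 13:50-14:15.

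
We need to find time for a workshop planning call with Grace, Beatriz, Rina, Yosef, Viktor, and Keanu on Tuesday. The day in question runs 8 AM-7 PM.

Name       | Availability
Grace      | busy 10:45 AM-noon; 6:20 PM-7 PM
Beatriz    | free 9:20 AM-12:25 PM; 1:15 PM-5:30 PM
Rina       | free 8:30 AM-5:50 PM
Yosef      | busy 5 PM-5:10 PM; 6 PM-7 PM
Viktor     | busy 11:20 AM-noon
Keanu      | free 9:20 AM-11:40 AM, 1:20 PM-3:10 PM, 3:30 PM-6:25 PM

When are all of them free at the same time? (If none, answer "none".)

Grace free: 08:00-10:45, 12:00-18:20 (invert busy blocks within the working day).
Beatriz free: 09:20-12:25, 13:15-17:30.
Rina free: 08:30-17:50.
Yosef free: 08:00-17:00, 17:10-18:00 (invert busy blocks within the working day).
Viktor free: 08:00-11:20, 12:00-19:00 (invert busy blocks within the working day).
Keanu free: 09:20-11:40, 13:20-15:10, 15:30-18:25.
Grace ∩ Beatriz: 09:20-10:45, 12:00-12:25, 13:15-17:30.
Grace ∩ Beatriz ∩ Rina: 09:20-10:45, 12:00-12:25, 13:15-17:30.
Grace ∩ Beatriz ∩ Rina ∩ Yosef: 09:20-10:45, 12:00-12:25, 13:15-17:00, 17:10-17:30.
Grace ∩ Beatriz ∩ Rina ∩ Yosef ∩ Viktor: 09:20-10:45, 12:00-12:25, 13:15-17:00, 17:10-17:30.
Grace ∩ Beatriz ∩ Rina ∩ Yosef ∩ Viktor ∩ Keanu: 09:20-10:45, 13:20-15:10, 15:30-17:00, 17:10-17:30.

09:20-10:45, 13:20-15:10, 15:30-17:00, 17:10-17:30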